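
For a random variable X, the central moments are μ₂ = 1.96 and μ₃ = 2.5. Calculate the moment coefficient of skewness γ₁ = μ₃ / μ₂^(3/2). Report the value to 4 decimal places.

0.9111

σ = √μ₂ = √1.96 = 1.40000
σ³ = μ₂^(3/2) = 2.74400
γ₁ = μ₃/σ³ = 2.5 / 2.74400 ≈ 0.9111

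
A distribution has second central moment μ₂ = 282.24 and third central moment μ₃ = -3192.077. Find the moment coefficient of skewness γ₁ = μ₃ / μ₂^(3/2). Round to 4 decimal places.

σ = √μ₂ = √282.24 = 16.80000
σ³ = μ₂^(3/2) = 4741.63200
γ₁ = μ₃/σ³ = -3192.077 / 4741.63200 ≈ -0.6732

-0.6732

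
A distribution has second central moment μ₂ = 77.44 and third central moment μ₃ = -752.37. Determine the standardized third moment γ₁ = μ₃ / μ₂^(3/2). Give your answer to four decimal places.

σ = √μ₂ = √77.44 = 8.80000
σ³ = μ₂^(3/2) = 681.47200
γ₁ = μ₃/σ³ = -752.37 / 681.47200 ≈ -1.1040

-1.1040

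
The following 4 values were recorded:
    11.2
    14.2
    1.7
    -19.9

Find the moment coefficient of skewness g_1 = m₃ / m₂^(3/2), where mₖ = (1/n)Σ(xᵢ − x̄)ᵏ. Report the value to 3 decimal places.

-0.786

x̄ = (11.2 + 14.2 + 1.7 - 19.9) / 4 = 1.8000
deviations (xᵢ − x̄): 9.4000, 12.4000, -0.1000, -21.7000
Σ(xᵢ − x̄)² = 713.0200 ⇒ m₂ = 713.0200/4 = 178.25500
Σ(xᵢ − x̄)³ = -7481.1060 ⇒ m₃ = -7481.1060/4 = -1870.27650
m₂^(3/2) = 178.25500^(1.5) = 2379.92122
g_1 = m₃ / m₂^(3/2) = -1870.27650 / 2379.92122 ≈ -0.786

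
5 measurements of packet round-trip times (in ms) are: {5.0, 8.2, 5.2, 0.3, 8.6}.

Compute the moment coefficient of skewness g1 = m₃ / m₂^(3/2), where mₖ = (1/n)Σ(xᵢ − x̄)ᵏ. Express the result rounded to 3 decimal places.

-0.653

x̄ = (5.0 + 8.2 + 5.2 + 0.3 + 8.6) / 5 = 5.4600
deviations (xᵢ − x̄): -0.4600, 2.7400, -0.2600, -5.1600, 3.1400
Σ(xᵢ − x̄)² = 44.2720 ⇒ m₂ = 44.2720/5 = 8.85440
Σ(xᵢ − x̄)³ = -85.9730 ⇒ m₃ = -85.9730/5 = -17.19461
m₂^(3/2) = 8.85440^(1.5) = 26.34746
g1 = m₃ / m₂^(3/2) = -17.19461 / 26.34746 ≈ -0.653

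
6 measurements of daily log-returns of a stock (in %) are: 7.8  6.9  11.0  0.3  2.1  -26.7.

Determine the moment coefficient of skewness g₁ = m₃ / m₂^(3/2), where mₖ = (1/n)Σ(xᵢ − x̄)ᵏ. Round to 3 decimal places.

x̄ = (7.8 + 6.9 + 11.0 + 0.3 + 2.1 - 26.7) / 6 = 0.2333
deviations (xᵢ − x̄): 7.5667, 6.6667, 10.7667, 0.0667, 1.8667, -26.9333
Σ(xᵢ − x̄)² = 946.5133 ⇒ m₂ = 946.5133/6 = 157.75222
Σ(xᵢ − x̄)³ = -17553.4496 ⇒ m₃ = -17553.4496/6 = -2925.57493
m₂^(3/2) = 157.75222^(1.5) = 1981.35926
g₁ = m₃ / m₂^(3/2) = -2925.57493 / 1981.35926 ≈ -1.477

-1.477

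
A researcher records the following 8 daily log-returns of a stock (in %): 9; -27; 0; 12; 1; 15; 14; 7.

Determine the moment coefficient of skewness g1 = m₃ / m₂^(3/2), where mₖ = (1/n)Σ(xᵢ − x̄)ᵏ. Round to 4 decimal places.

x̄ = (9 - 27 + 0 + 12 + 1 + 15 + 14 + 7) / 8 = 3.8750
deviations (xᵢ − x̄): 5.1250, -30.8750, -3.8750, 8.1250, -2.8750, 11.1250, 10.1250, 3.1250
Σ(xᵢ − x̄)² = 1304.8750 ⇒ m₂ = 1304.8750/8 = 163.10938
Σ(xᵢ − x̄)³ = -26397.6563 ⇒ m₃ = -26397.6563/8 = -3299.70703
m₂^(3/2) = 163.10938^(1.5) = 2083.13965
g1 = m₃ / m₂^(3/2) = -3299.70703 / 2083.13965 ≈ -1.5840

-1.5840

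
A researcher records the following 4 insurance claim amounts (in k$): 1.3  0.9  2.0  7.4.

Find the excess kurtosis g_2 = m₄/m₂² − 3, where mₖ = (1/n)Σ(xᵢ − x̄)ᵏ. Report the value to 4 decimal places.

-0.7282

x̄ = 2.9000
Σ(xᵢ − x̄)² = 27.6200 ⇒ m₂ = 6.90500
Σ(xᵢ − x̄)⁴ = 433.2722 ⇒ m₄ = 108.31805
m₂² = 47.67903
g_2 = m₄/m₂² − 3 = 2.27182 − 3 ≈ -0.7282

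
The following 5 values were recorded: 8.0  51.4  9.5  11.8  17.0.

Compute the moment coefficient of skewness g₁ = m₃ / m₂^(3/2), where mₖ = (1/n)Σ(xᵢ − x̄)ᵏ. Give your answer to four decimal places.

1.3738

x̄ = (8.0 + 51.4 + 9.5 + 11.8 + 17.0) / 5 = 19.5400
deviations (xᵢ − x̄): -11.5400, 31.8600, -10.0400, -7.7400, -2.5400
Σ(xᵢ − x̄)² = 1315.3920 ⇒ m₂ = 1315.3920/5 = 263.07840
Σ(xᵢ − x̄)³ = 29310.8786 ⇒ m₃ = 29310.8786/5 = 5862.17573
m₂^(3/2) = 263.07840^(1.5) = 4267.05055
g₁ = m₃ / m₂^(3/2) = 5862.17573 / 4267.05055 ≈ 1.3738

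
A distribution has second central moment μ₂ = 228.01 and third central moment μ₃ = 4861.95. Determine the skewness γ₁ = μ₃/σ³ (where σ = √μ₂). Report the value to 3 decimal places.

σ = √μ₂ = √228.01 = 15.10000
σ³ = μ₂^(3/2) = 3442.95100
γ₁ = μ₃/σ³ = 4861.95 / 3442.95100 ≈ 1.412

1.412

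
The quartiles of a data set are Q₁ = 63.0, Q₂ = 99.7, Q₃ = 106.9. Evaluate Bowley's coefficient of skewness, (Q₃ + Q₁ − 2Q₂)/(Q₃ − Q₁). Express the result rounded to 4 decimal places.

numerator: Q₃ + Q₁ − 2Q₂ = 106.9 + 63.0 − 2×99.7 = -29.5000
denominator: Q₃ − Q₁ = 106.9 − 63.0 = 43.9000
Bowley skewness = -29.5000 / 43.9000 ≈ -0.6720

-0.6720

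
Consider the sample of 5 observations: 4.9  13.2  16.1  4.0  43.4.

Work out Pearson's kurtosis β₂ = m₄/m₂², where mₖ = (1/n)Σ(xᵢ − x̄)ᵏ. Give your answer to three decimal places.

x̄ = 16.3200
Σ(xᵢ − x̄)² = 1025.3080 ⇒ m₂ = 205.06160
Σ(xᵢ − x̄)⁴ = 577908.7042 ⇒ m₄ = 115581.74083
m₂² = 42050.25979
β₂ = m₄/m₂² = 115581.74083 / 42050.25979 ≈ 2.749

2.749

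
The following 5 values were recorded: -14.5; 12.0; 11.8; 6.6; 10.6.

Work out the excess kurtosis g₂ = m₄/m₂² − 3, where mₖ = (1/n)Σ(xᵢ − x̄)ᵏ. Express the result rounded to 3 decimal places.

0.055

x̄ = 5.3000
Σ(xᵢ − x̄)² = 508.9600 ⇒ m₂ = 101.79200
Σ(xᵢ − x̄)⁴ = 158287.4404 ⇒ m₄ = 31657.48808
m₂² = 10361.61126
g₂ = m₄/m₂² − 3 = 3.05527 − 3 ≈ 0.055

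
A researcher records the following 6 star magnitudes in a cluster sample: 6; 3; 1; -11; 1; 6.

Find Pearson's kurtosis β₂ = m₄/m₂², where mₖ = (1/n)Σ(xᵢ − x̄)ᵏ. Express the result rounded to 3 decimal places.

3.367

x̄ = 1.0000
Σ(xᵢ − x̄)² = 198.0000 ⇒ m₂ = 33.00000
Σ(xᵢ − x̄)⁴ = 22002.0000 ⇒ m₄ = 3667.00000
m₂² = 1089.00000
β₂ = m₄/m₂² = 3667.00000 / 1089.00000 ≈ 3.367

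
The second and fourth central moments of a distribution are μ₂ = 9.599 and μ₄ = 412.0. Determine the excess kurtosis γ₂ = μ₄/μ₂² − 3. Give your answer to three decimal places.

1.471

μ₂² = 9.599² = 92.14080
μ₄/μ₂² = 412.0 / 92.14080 = 4.47142
γ₂ = 4.47142 − 3 ≈ 1.471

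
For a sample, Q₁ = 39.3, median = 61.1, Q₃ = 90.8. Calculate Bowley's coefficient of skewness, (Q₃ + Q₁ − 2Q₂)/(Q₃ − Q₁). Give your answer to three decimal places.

numerator: Q₃ + Q₁ − 2Q₂ = 90.8 + 39.3 − 2×61.1 = 7.9000
denominator: Q₃ − Q₁ = 90.8 − 39.3 = 51.5000
Bowley skewness = 7.9000 / 51.5000 ≈ 0.153

0.153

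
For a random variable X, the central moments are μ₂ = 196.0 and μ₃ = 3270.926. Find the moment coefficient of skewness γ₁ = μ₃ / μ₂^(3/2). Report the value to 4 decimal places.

1.1920

σ = √μ₂ = √196.0 = 14.00000
σ³ = μ₂^(3/2) = 2744.00000
γ₁ = μ₃/σ³ = 3270.926 / 2744.00000 ≈ 1.1920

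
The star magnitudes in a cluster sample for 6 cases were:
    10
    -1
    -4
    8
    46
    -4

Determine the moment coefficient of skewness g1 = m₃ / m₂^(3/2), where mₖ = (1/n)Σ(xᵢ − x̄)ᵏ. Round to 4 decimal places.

x̄ = (10 - 1 - 4 + 8 + 46 - 4) / 6 = 9.1667
deviations (xᵢ − x̄): 0.8333, -10.1667, -13.1667, -1.1667, 36.8333, -13.1667
Σ(xᵢ − x̄)² = 1808.8333 ⇒ m₂ = 1808.8333/6 = 301.47222
Σ(xᵢ − x̄)³ = 44354.5556 ⇒ m₃ = 44354.5556/6 = 7392.42593
m₂^(3/2) = 301.47222^(1.5) = 5234.44877
g1 = m₃ / m₂^(3/2) = 7392.42593 / 5234.44877 ≈ 1.4123

1.4123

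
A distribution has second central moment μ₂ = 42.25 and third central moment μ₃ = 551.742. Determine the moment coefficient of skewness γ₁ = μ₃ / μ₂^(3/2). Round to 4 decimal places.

σ = √μ₂ = √42.25 = 6.50000
σ³ = μ₂^(3/2) = 274.62500
γ₁ = μ₃/σ³ = 551.742 / 274.62500 ≈ 2.0091

2.0091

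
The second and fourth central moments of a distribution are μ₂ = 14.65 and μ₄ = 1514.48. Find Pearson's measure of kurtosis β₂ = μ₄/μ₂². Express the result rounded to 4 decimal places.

7.0565

μ₂² = 14.65² = 214.62250
μ₄/μ₂² = 1514.48 / 214.62250 = 7.05648
β₂ ≈ 7.0565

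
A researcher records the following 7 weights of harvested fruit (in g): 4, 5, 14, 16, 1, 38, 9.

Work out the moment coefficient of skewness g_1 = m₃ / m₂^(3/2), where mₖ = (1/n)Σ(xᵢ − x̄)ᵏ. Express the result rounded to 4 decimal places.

1.3110

x̄ = (4 + 5 + 14 + 16 + 1 + 38 + 9) / 7 = 12.4286
deviations (xᵢ − x̄): -8.4286, -7.4286, 1.5714, 3.5714, -11.4286, 25.5714, -3.4286
Σ(xᵢ − x̄)² = 937.7143 ⇒ m₂ = 937.7143/7 = 133.95918
Σ(xᵢ − x̄)³ = 14228.8163 ⇒ m₃ = 14228.8163/7 = 2032.68805
m₂^(3/2) = 133.95918^(1.5) = 1550.45347
g_1 = m₃ / m₂^(3/2) = 2032.68805 / 1550.45347 ≈ 1.3110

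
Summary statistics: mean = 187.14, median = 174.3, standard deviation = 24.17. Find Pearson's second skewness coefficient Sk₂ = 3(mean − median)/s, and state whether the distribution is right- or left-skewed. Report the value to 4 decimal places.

Sk₂ = 3(187.14 − 174.3) / 24.17 = 3 × 12.8400 / 24.17
    = 38.5200 / 24.17 ≈ 1.5937
Sk₂ > 0 ⇒ mean > median ⇒ right-skewed (positive skew).

1.5937, right-skewed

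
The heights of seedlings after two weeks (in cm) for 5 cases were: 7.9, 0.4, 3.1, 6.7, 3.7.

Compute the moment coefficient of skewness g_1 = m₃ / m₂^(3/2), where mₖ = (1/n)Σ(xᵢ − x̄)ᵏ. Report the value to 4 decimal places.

x̄ = (7.9 + 0.4 + 3.1 + 6.7 + 3.7) / 5 = 4.3600
deviations (xᵢ − x̄): 3.5400, -3.9600, -1.2600, 2.3400, -0.6600
Σ(xᵢ − x̄)² = 35.7120 ⇒ m₂ = 35.7120/5 = 7.14240
Σ(xᵢ − x̄)³ = -7.2122 ⇒ m₃ = -7.2122/5 = -1.44245
m₂^(3/2) = 7.14240^(1.5) = 19.08826
g_1 = m₃ / m₂^(3/2) = -1.44245 / 19.08826 ≈ -0.0756

-0.0756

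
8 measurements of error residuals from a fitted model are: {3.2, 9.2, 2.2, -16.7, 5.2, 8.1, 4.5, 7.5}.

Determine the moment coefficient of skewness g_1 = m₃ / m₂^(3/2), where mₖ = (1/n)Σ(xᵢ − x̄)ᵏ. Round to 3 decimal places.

x̄ = (3.2 + 9.2 + 2.2 - 16.7 + 5.2 + 8.1 + 4.5 + 7.5) / 8 = 2.9000
deviations (xᵢ − x̄): 0.3000, 6.3000, -0.7000, -19.6000, 2.3000, 5.2000, 1.6000, 4.6000
Σ(xᵢ − x̄)² = 480.4800 ⇒ m₂ = 480.4800/8 = 60.06000
Σ(xᵢ − x̄)³ = -7025.5980 ⇒ m₃ = -7025.5980/8 = -878.19975
m₂^(3/2) = 60.06000^(1.5) = 465.45531
g_1 = m₃ / m₂^(3/2) = -878.19975 / 465.45531 ≈ -1.887

-1.887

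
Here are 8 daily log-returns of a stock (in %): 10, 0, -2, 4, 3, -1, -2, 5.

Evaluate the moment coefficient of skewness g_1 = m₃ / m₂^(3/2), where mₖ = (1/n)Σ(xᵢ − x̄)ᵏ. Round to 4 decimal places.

x̄ = (10 + 0 - 2 + 4 + 3 - 1 - 2 + 5) / 8 = 2.1250
deviations (xᵢ − x̄): 7.8750, -2.1250, -4.1250, 1.8750, 0.8750, -3.1250, -4.1250, 2.8750
Σ(xᵢ − x̄)² = 122.8750 ⇒ m₂ = 122.8750/8 = 15.35938
Σ(xᵢ − x̄)³ = 338.9063 ⇒ m₃ = 338.9063/8 = 42.36328
m₂^(3/2) = 15.35938^(1.5) = 60.19499
g_1 = m₃ / m₂^(3/2) = 42.36328 / 60.19499 ≈ 0.7038

0.7038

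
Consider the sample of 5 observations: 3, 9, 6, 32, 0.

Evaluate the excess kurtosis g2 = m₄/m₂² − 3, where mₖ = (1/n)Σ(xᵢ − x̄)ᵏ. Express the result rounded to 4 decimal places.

-0.0779

x̄ = 10.0000
Σ(xᵢ − x̄)² = 650.0000 ⇒ m₂ = 130.00000
Σ(xᵢ − x̄)⁴ = 246914.0000 ⇒ m₄ = 49382.80000
m₂² = 16900.00000
g2 = m₄/m₂² − 3 = 2.92206 − 3 ≈ -0.0779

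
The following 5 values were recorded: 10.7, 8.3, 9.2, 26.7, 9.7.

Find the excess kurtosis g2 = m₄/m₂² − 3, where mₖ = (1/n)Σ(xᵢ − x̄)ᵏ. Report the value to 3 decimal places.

x̄ = 12.9200
Σ(xᵢ − x̄)² = 240.3680 ⇒ m₂ = 48.07360
Σ(xᵢ − x̄)⁴ = 36836.4820 ⇒ m₄ = 7367.29641
m₂² = 2311.07102
g2 = m₄/m₂² − 3 = 3.18783 − 3 ≈ 0.188

0.188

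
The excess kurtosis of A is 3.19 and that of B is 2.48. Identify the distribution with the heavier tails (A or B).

A

Higher excess kurtosis ⇒ heavier tails relative to the normal distribution.
3.19 vs 2.48: the larger is 3.19, so A has heavier tails.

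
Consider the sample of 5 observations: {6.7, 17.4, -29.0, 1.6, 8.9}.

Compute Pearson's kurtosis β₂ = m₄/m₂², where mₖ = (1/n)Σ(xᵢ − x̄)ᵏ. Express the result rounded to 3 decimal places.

2.809

x̄ = 1.1200
Σ(xᵢ − x̄)² = 1264.1480 ⇒ m₂ = 252.82960
Σ(xᵢ − x̄)⁴ = 897916.5367 ⇒ m₄ = 179583.30735
m₂² = 63922.80664
β₂ = m₄/m₂² = 179583.30735 / 63922.80664 ≈ 2.809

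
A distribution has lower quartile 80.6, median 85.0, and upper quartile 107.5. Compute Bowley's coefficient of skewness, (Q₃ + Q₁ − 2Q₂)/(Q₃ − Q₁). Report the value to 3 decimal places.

0.673

numerator: Q₃ + Q₁ − 2Q₂ = 107.5 + 80.6 − 2×85.0 = 18.1000
denominator: Q₃ − Q₁ = 107.5 − 80.6 = 26.9000
Bowley skewness = 18.1000 / 26.9000 ≈ 0.673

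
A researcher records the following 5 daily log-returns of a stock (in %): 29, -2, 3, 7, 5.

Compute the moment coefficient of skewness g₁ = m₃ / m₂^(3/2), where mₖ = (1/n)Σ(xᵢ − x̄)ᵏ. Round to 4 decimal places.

1.2023

x̄ = (29 - 2 + 3 + 7 + 5) / 5 = 8.4000
deviations (xᵢ − x̄): 20.6000, -10.4000, -5.4000, -1.4000, -3.4000
Σ(xᵢ − x̄)² = 575.2000 ⇒ m₂ = 575.2000/5 = 115.04000
Σ(xᵢ − x̄)³ = 7417.4400 ⇒ m₃ = 7417.4400/5 = 1483.48800
m₂^(3/2) = 115.04000^(1.5) = 1233.88109
g₁ = m₃ / m₂^(3/2) = 1483.48800 / 1233.88109 ≈ 1.2023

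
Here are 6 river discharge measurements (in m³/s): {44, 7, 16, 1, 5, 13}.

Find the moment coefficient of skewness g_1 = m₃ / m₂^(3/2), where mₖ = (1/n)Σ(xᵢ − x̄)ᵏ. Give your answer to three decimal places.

1.322

x̄ = (44 + 7 + 16 + 1 + 5 + 13) / 6 = 14.3333
deviations (xᵢ − x̄): 29.6667, -7.3333, 1.6667, -13.3333, -9.3333, -1.3333
Σ(xᵢ − x̄)² = 1203.3333 ⇒ m₂ = 1203.3333/6 = 200.55556
Σ(xᵢ − x̄)³ = 22534.4444 ⇒ m₃ = 22534.4444/6 = 3755.74074
m₂^(3/2) = 200.55556^(1.5) = 2840.22042
g_1 = m₃ / m₂^(3/2) = 3755.74074 / 2840.22042 ≈ 1.322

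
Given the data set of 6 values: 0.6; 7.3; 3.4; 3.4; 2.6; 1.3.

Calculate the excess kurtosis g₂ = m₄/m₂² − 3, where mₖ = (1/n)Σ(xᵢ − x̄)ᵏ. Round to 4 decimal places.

-0.1498

x̄ = 3.1000
Σ(xᵢ − x̄)² = 27.5600 ⇒ m₂ = 4.59333
Σ(xᵢ − x̄)⁴ = 360.8084 ⇒ m₄ = 60.13473
m₂² = 21.09871
g₂ = m₄/m₂² − 3 = 2.85016 − 3 ≈ -0.1498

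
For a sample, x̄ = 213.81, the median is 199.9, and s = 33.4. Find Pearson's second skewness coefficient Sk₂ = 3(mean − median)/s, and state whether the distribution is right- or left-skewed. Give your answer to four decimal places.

Sk₂ = 3(213.81 − 199.9) / 33.4 = 3 × 13.9100 / 33.4
    = 41.7300 / 33.4 ≈ 1.2494
Sk₂ > 0 ⇒ mean > median ⇒ right-skewed (positive skew).

1.2494, right-skewed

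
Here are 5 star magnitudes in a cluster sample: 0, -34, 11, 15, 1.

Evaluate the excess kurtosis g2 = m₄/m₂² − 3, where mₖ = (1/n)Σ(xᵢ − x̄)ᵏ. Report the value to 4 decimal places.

x̄ = -1.4000
Σ(xᵢ − x̄)² = 1493.2000 ⇒ m₂ = 298.64000
Σ(xᵢ − x̄)⁴ = 1225477.4560 ⇒ m₄ = 245095.49120
m₂² = 89185.84960
g2 = m₄/m₂² − 3 = 2.74814 − 3 ≈ -0.2519

-0.2519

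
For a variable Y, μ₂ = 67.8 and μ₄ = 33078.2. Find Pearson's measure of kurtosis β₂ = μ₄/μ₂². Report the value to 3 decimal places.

μ₂² = 67.8² = 4596.84000
μ₄/μ₂² = 33078.2 / 4596.84000 = 7.19586
β₂ ≈ 7.196

7.196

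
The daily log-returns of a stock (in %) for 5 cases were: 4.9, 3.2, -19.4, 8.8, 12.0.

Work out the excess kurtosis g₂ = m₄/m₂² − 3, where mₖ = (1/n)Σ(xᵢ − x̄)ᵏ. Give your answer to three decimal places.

-0.101

x̄ = 1.9000
Σ(xᵢ − x̄)² = 614.0000 ⇒ m₂ = 122.80000
Σ(xᵢ − x̄)⁴ = 218591.2244 ⇒ m₄ = 43718.24488
m₂² = 15079.84000
g₂ = m₄/m₂² − 3 = 2.89912 − 3 ≈ -0.101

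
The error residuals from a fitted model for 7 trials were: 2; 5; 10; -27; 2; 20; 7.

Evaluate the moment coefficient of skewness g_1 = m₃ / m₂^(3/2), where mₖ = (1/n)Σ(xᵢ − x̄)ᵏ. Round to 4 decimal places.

-1.2191

x̄ = (2 + 5 + 10 - 27 + 2 + 20 + 7) / 7 = 2.7143
deviations (xᵢ − x̄): -0.7143, 2.2857, 7.2857, -29.7143, -0.7143, 17.2857, 4.2857
Σ(xᵢ − x̄)² = 1259.4286 ⇒ m₂ = 1259.4286/7 = 179.91837
Σ(xᵢ − x̄)³ = -20594.3265 ⇒ m₃ = -20594.3265/7 = -2942.04665
m₂^(3/2) = 179.91837^(1.5) = 2413.31078
g_1 = m₃ / m₂^(3/2) = -2942.04665 / 2413.31078 ≈ -1.2191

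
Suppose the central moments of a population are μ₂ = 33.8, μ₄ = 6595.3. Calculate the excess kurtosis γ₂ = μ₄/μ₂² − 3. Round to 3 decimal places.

2.773

μ₂² = 33.8² = 1142.44000
μ₄/μ₂² = 6595.3 / 1142.44000 = 5.77299
γ₂ = 5.77299 − 3 ≈ 2.773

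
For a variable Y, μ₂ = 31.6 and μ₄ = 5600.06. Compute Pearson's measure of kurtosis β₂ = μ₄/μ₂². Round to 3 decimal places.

μ₂² = 31.6² = 998.56000
μ₄/μ₂² = 5600.06 / 998.56000 = 5.60814
β₂ ≈ 5.608

5.608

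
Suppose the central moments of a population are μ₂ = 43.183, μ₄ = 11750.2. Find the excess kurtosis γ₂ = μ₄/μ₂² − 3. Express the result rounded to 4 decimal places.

μ₂² = 43.183² = 1864.77149
μ₄/μ₂² = 11750.2 / 1864.77149 = 6.30115
γ₂ = 6.30115 − 3 ≈ 3.3011

3.3011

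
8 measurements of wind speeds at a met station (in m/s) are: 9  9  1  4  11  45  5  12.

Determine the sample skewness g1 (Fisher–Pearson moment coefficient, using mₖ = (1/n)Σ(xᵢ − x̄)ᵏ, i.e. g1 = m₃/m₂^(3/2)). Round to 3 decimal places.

1.939

x̄ = (9 + 9 + 1 + 4 + 11 + 45 + 5 + 12) / 8 = 12.0000
deviations (xᵢ − x̄): -3.0000, -3.0000, -11.0000, -8.0000, -1.0000, 33.0000, -7.0000, 0.0000
Σ(xᵢ − x̄)² = 1342.0000 ⇒ m₂ = 1342.0000/8 = 167.75000
Σ(xᵢ − x̄)³ = 33696.0000 ⇒ m₃ = 33696.0000/8 = 4212.00000
m₂^(3/2) = 167.75000^(1.5) = 2172.67013
g1 = m₃ / m₂^(3/2) = 4212.00000 / 2172.67013 ≈ 1.939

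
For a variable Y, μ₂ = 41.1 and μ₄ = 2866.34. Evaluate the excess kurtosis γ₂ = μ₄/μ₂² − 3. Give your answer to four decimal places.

μ₂² = 41.1² = 1689.21000
μ₄/μ₂² = 2866.34 / 1689.21000 = 1.69685
γ₂ = 1.69685 − 3 ≈ -1.3031

-1.3031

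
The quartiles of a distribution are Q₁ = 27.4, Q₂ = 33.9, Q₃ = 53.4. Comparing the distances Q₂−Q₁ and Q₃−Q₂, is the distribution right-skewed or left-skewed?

Q₂ − Q₁ = 6.5;  Q₃ − Q₂ = 19.5
Q₃ − Q₂ > Q₂ − Q₁ ⇒ the upper half is more spread out ⇒ right-skewed.

right-skewed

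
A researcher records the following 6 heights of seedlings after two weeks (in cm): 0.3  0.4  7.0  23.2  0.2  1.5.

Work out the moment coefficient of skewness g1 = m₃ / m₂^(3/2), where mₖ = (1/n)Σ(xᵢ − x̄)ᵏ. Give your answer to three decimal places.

1.503

x̄ = (0.3 + 0.4 + 7.0 + 23.2 + 0.2 + 1.5) / 6 = 5.4333
deviations (xᵢ − x̄): -5.1333, -5.0333, 1.5667, 17.7667, -5.2333, -3.9333
Σ(xᵢ − x̄)² = 412.6533 ⇒ m₂ = 412.6533/6 = 68.77556
Σ(xᵢ − x̄)³ = 5145.0044 ⇒ m₃ = 5145.0044/6 = 857.50074
m₂^(3/2) = 68.77556^(1.5) = 570.36276
g1 = m₃ / m₂^(3/2) = 857.50074 / 570.36276 ≈ 1.503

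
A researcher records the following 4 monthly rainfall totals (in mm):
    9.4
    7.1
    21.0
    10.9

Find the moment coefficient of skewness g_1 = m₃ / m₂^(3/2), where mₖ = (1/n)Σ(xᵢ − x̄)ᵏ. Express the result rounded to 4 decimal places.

0.9307

x̄ = (9.4 + 7.1 + 21.0 + 10.9) / 4 = 12.1000
deviations (xᵢ − x̄): -2.7000, -5.0000, 8.9000, -1.2000
Σ(xᵢ − x̄)² = 112.9400 ⇒ m₂ = 112.9400/4 = 28.23500
Σ(xᵢ − x̄)³ = 558.5580 ⇒ m₃ = 558.5580/4 = 139.63950
m₂^(3/2) = 28.23500^(1.5) = 150.03124
g_1 = m₃ / m₂^(3/2) = 139.63950 / 150.03124 ≈ 0.9307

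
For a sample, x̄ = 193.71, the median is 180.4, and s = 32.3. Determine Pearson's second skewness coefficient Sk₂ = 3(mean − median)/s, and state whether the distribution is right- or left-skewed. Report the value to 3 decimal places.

1.236, right-skewed

Sk₂ = 3(193.71 − 180.4) / 32.3 = 3 × 13.3100 / 32.3
    = 39.9300 / 32.3 ≈ 1.236
Sk₂ > 0 ⇒ mean > median ⇒ right-skewed (positive skew).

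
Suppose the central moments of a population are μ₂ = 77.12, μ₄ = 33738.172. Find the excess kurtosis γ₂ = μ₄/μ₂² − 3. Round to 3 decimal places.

μ₂² = 77.12² = 5947.49440
μ₄/μ₂² = 33738.172 / 5947.49440 = 5.67267
γ₂ = 5.67267 − 3 ≈ 2.673

2.673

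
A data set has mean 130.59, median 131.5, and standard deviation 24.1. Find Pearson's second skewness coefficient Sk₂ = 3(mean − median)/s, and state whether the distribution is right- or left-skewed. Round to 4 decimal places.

Sk₂ = 3(130.59 − 131.5) / 24.1 = 3 × -0.9100 / 24.1
    = -2.7300 / 24.1 ≈ -0.1133
Sk₂ < 0 ⇒ mean < median ⇒ left-skewed (negative skew).

-0.1133, left-skewed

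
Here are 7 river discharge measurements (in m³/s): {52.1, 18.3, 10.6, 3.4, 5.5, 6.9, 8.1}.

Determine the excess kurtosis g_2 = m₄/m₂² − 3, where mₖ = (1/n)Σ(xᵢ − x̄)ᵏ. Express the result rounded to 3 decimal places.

1.440

x̄ = 14.9857
Σ(xᵢ − x̄)² = 1744.6886 ⇒ m₂ = 249.24122
Σ(xᵢ − x̄)⁴ = 1930550.7146 ⇒ m₄ = 275792.95923
m₂² = 62121.18799
g_2 = m₄/m₂² − 3 = 4.43960 − 3 ≈ 1.440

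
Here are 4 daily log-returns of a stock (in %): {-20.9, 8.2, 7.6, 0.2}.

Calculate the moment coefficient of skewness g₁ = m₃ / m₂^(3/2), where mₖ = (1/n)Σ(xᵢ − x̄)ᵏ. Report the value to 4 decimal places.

x̄ = (-20.9 + 8.2 + 7.6 + 0.2) / 4 = -1.2250
deviations (xᵢ − x̄): -19.6750, 9.4250, 8.8250, 1.4250
Σ(xᵢ − x̄)² = 555.8475 ⇒ m₂ = 555.8475/4 = 138.96187
Σ(xᵢ − x̄)³ = -6088.8844 ⇒ m₃ = -6088.8844/4 = -1522.22109
m₂^(3/2) = 138.96187^(1.5) = 1638.11165
g₁ = m₃ / m₂^(3/2) = -1522.22109 / 1638.11165 ≈ -0.9293

-0.9293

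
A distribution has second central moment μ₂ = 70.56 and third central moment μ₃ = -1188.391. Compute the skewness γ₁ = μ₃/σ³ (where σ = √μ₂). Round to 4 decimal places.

-2.0050

σ = √μ₂ = √70.56 = 8.40000
σ³ = μ₂^(3/2) = 592.70400
γ₁ = μ₃/σ³ = -1188.391 / 592.70400 ≈ -2.0050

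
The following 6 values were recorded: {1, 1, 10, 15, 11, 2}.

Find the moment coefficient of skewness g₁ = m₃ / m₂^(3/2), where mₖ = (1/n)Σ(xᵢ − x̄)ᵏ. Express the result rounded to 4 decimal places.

x̄ = (1 + 1 + 10 + 15 + 11 + 2) / 6 = 6.6667
deviations (xᵢ − x̄): -5.6667, -5.6667, 3.3333, 8.3333, 4.3333, -4.6667
Σ(xᵢ − x̄)² = 185.3333 ⇒ m₂ = 185.3333/6 = 30.88889
Σ(xᵢ − x̄)³ = 231.5556 ⇒ m₃ = 231.5556/6 = 38.59259
m₂^(3/2) = 30.88889^(1.5) = 171.67357
g₁ = m₃ / m₂^(3/2) = 38.59259 / 171.67357 ≈ 0.2248

0.2248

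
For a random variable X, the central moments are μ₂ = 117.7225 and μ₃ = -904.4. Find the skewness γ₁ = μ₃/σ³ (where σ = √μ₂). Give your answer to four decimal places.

σ = √μ₂ = √117.7225 = 10.85000
σ³ = μ₂^(3/2) = 1277.28913
γ₁ = μ₃/σ³ = -904.4 / 1277.28913 ≈ -0.7081

-0.7081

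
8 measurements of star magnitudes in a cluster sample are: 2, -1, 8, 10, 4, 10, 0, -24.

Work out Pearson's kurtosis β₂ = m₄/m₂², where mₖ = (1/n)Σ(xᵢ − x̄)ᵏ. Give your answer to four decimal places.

x̄ = 1.1250
Σ(xᵢ − x̄)² = 850.8750 ⇒ m₂ = 106.35938
Σ(xᵢ − x̄)⁴ = 413229.2754 ⇒ m₄ = 51653.65942
m₂² = 11312.31665
β₂ = m₄/m₂² = 51653.65942 / 11312.31665 ≈ 4.5661

4.5661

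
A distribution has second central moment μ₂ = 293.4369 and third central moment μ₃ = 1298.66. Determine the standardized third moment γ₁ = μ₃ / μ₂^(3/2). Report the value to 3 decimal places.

σ = √μ₂ = √293.4369 = 17.13000
σ³ = μ₂^(3/2) = 5026.57410
γ₁ = μ₃/σ³ = 1298.66 / 5026.57410 ≈ 0.258

0.258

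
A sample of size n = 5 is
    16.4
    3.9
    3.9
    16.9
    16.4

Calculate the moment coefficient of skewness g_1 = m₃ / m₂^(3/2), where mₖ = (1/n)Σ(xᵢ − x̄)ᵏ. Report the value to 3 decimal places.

x̄ = (16.4 + 3.9 + 3.9 + 16.9 + 16.4) / 5 = 11.5000
deviations (xᵢ − x̄): 4.9000, -7.6000, -7.6000, 5.4000, 4.9000
Σ(xᵢ − x̄)² = 192.7000 ⇒ m₂ = 192.7000/5 = 38.54000
Σ(xᵢ − x̄)³ = -485.1900 ⇒ m₃ = -485.1900/5 = -97.03800
m₂^(3/2) = 38.54000^(1.5) = 239.25860
g_1 = m₃ / m₂^(3/2) = -97.03800 / 239.25860 ≈ -0.406

-0.406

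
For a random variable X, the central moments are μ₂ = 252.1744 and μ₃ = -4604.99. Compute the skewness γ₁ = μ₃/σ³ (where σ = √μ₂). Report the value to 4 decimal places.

σ = √μ₂ = √252.1744 = 15.88000
σ³ = μ₂^(3/2) = 4004.52947
γ₁ = μ₃/σ³ = -4604.99 / 4004.52947 ≈ -1.1499

-1.1499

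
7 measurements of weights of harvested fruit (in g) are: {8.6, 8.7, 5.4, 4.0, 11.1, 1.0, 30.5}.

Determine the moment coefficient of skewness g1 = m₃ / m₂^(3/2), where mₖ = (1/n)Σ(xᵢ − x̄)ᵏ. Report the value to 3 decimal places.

1.532

x̄ = (8.6 + 8.7 + 5.4 + 4.0 + 11.1 + 1.0 + 30.5) / 7 = 9.9000
deviations (xᵢ − x̄): -1.3000, -1.2000, -4.5000, -5.9000, 1.2000, -8.9000, 20.6000
Σ(xᵢ − x̄)² = 563.2000 ⇒ m₂ = 563.2000/7 = 80.45714
Σ(xᵢ − x̄)³ = 7738.1460 ⇒ m₃ = 7738.1460/7 = 1105.44943
m₂^(3/2) = 80.45714^(1.5) = 721.68372
g1 = m₃ / m₂^(3/2) = 1105.44943 / 721.68372 ≈ 1.532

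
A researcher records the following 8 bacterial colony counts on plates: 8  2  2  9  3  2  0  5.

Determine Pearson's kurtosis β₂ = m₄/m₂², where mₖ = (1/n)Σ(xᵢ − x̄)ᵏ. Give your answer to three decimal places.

x̄ = 3.8750
Σ(xᵢ − x̄)² = 70.8750 ⇒ m₂ = 8.85938
Σ(xᵢ − x̄)⁴ = 1244.1504 ⇒ m₄ = 155.51880
m₂² = 78.48853
β₂ = m₄/m₂² = 155.51880 / 78.48853 ≈ 1.981

1.981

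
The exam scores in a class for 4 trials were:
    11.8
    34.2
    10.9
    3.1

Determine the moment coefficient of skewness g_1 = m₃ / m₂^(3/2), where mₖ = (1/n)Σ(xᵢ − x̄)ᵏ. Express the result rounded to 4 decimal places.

x̄ = (11.8 + 34.2 + 10.9 + 3.1) / 4 = 15.0000
deviations (xᵢ − x̄): -3.2000, 19.2000, -4.1000, -11.9000
Σ(xᵢ − x̄)² = 537.3000 ⇒ m₂ = 537.3000/4 = 134.32500
Σ(xᵢ − x̄)³ = 5291.0400 ⇒ m₃ = 5291.0400/4 = 1322.76000
m₂^(3/2) = 134.32500^(1.5) = 1556.80879
g_1 = m₃ / m₂^(3/2) = 1322.76000 / 1556.80879 ≈ 0.8497

0.8497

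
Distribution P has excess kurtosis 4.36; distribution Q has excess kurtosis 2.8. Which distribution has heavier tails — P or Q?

P

Higher excess kurtosis ⇒ heavier tails relative to the normal distribution.
4.36 vs 2.8: the larger is 4.36, so P has heavier tails.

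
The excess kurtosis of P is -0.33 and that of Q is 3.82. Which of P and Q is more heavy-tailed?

Higher excess kurtosis ⇒ heavier tails relative to the normal distribution.
-0.33 vs 3.82: the larger is 3.82, so Q has heavier tails. (Q is leptokurtic — heavier-than-normal tails; the other is platykurtic.)

Q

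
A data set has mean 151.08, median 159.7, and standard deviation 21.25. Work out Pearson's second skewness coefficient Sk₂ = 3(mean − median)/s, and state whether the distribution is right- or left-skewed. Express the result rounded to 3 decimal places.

-1.217, left-skewed

Sk₂ = 3(151.08 − 159.7) / 21.25 = 3 × -8.6200 / 21.25
    = -25.8600 / 21.25 ≈ -1.217
Sk₂ < 0 ⇒ mean < median ⇒ left-skewed (negative skew).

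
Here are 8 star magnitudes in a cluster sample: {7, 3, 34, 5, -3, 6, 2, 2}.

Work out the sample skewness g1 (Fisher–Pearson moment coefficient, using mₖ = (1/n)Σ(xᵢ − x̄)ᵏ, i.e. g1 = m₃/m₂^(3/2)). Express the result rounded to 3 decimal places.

x̄ = (7 + 3 + 34 + 5 - 3 + 6 + 2 + 2) / 8 = 7.0000
deviations (xᵢ − x̄): 0.0000, -4.0000, 27.0000, -2.0000, -10.0000, -1.0000, -5.0000, -5.0000
Σ(xᵢ − x̄)² = 900.0000 ⇒ m₂ = 900.0000/8 = 112.50000
Σ(xᵢ − x̄)³ = 18360.0000 ⇒ m₃ = 18360.0000/8 = 2295.00000
m₂^(3/2) = 112.50000^(1.5) = 1193.24269
g1 = m₃ / m₂^(3/2) = 2295.00000 / 1193.24269 ≈ 1.923

1.923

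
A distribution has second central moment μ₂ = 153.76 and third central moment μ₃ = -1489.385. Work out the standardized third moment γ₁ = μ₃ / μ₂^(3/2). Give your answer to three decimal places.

-0.781

σ = √μ₂ = √153.76 = 12.40000
σ³ = μ₂^(3/2) = 1906.62400
γ₁ = μ₃/σ³ = -1489.385 / 1906.62400 ≈ -0.781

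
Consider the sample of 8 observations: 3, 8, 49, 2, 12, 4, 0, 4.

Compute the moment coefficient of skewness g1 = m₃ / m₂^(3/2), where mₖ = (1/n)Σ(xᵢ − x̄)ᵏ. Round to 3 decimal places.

x̄ = (3 + 8 + 49 + 2 + 12 + 4 + 0 + 4) / 8 = 10.2500
deviations (xᵢ − x̄): -7.2500, -2.2500, 38.7500, -8.2500, 1.7500, -6.2500, -10.2500, -6.2500
Σ(xᵢ − x̄)² = 1813.5000 ⇒ m₂ = 1813.5000/8 = 226.68750
Σ(xᵢ − x̄)³ = 55671.7500 ⇒ m₃ = 55671.7500/8 = 6958.96875
m₂^(3/2) = 226.68750^(1.5) = 3413.03985
g1 = m₃ / m₂^(3/2) = 6958.96875 / 3413.03985 ≈ 2.039

2.039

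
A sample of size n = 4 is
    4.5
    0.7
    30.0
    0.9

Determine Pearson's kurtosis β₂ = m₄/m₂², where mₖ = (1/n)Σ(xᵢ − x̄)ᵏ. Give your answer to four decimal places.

2.2894

x̄ = 9.0250
Σ(xᵢ − x̄)² = 595.7475 ⇒ m₂ = 148.93688
Σ(xᵢ − x̄)⁴ = 203137.1361 ⇒ m₄ = 50784.28401
m₂² = 22182.19273
β₂ = m₄/m₂² = 50784.28401 / 22182.19273 ≈ 2.2894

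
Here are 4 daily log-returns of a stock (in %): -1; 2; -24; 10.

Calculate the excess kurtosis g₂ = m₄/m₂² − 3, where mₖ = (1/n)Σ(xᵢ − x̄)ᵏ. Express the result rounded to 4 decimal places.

-0.8726

x̄ = -3.2500
Σ(xᵢ − x̄)² = 638.7500 ⇒ m₂ = 159.68750
Σ(xᵢ − x̄)⁴ = 216991.5781 ⇒ m₄ = 54247.89453
m₂² = 25500.09766
g₂ = m₄/m₂² − 3 = 2.12736 − 3 ≈ -0.8726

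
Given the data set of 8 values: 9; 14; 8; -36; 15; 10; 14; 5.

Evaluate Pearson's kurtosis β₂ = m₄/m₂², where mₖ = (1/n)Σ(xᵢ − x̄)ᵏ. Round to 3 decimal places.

x̄ = 4.8750
Σ(xᵢ − x̄)² = 1992.8750 ⇒ m₂ = 249.10938
Σ(xᵢ − x̄)⁴ = 2816908.3379 ⇒ m₄ = 352113.54224
m₂² = 62055.48071
β₂ = m₄/m₂² = 352113.54224 / 62055.48071 ≈ 5.674

5.674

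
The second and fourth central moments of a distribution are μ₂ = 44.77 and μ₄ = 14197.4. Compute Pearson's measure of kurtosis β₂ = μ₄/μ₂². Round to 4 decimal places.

7.0833

μ₂² = 44.77² = 2004.35290
μ₄/μ₂² = 14197.4 / 2004.35290 = 7.08328
β₂ ≈ 7.0833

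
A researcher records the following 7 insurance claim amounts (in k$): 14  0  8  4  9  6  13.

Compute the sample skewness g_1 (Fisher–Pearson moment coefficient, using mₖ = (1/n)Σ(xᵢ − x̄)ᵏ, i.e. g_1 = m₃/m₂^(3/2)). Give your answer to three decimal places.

x̄ = (14 + 0 + 8 + 4 + 9 + 6 + 13) / 7 = 7.7143
deviations (xᵢ − x̄): 6.2857, -7.7143, 0.2857, -3.7143, 1.2857, -1.7143, 5.2857
Σ(xᵢ − x̄)² = 145.4286 ⇒ m₂ = 145.4286/7 = 20.77551
Σ(xᵢ − x̄)³ = -117.1837 ⇒ m₃ = -117.1837/7 = -16.74052
m₂^(3/2) = 20.77551^(1.5) = 94.69511
g_1 = m₃ / m₂^(3/2) = -16.74052 / 94.69511 ≈ -0.177

-0.177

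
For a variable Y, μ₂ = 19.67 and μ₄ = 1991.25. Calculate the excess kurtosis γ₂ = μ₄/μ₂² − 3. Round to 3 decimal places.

μ₂² = 19.67² = 386.90890
μ₄/μ₂² = 1991.25 / 386.90890 = 5.14656
γ₂ = 5.14656 − 3 ≈ 2.147

2.147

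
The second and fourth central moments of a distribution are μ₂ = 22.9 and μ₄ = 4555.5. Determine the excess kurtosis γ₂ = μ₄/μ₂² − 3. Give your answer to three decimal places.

5.687

μ₂² = 22.9² = 524.41000
μ₄/μ₂² = 4555.5 / 524.41000 = 8.68691
γ₂ = 8.68691 − 3 ≈ 5.687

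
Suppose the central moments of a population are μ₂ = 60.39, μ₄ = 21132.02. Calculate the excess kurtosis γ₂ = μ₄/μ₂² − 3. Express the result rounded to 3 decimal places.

2.794

μ₂² = 60.39² = 3646.95210
μ₄/μ₂² = 21132.02 / 3646.95210 = 5.79443
γ₂ = 5.79443 − 3 ≈ 2.794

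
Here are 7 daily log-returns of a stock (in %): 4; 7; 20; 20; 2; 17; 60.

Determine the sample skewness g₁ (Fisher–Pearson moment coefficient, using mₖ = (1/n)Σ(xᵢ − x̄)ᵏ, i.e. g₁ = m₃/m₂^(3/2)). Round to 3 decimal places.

x̄ = (4 + 7 + 20 + 20 + 2 + 17 + 60) / 7 = 18.5714
deviations (xᵢ − x̄): -14.5714, -11.5714, 1.4286, 1.4286, -16.5714, -1.5714, 41.4286
Σ(xᵢ − x̄)² = 2343.7143 ⇒ m₂ = 2343.7143/7 = 334.81633
Σ(xᵢ − x̄)³ = 61912.8980 ⇒ m₃ = 61912.8980/7 = 8844.69971
m₂^(3/2) = 334.81633^(1.5) = 6126.46477
g₁ = m₃ / m₂^(3/2) = 8844.69971 / 6126.46477 ≈ 1.444

1.444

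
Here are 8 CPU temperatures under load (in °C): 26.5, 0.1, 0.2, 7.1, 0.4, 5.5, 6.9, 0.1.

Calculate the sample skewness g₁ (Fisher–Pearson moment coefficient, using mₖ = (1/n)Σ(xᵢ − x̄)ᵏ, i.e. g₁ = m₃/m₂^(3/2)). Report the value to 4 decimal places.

1.7400

x̄ = (26.5 + 0.1 + 0.2 + 7.1 + 0.4 + 5.5 + 6.9 + 0.1) / 8 = 5.8500
deviations (xᵢ − x̄): 20.6500, -5.7500, -5.6500, 1.2500, -5.4500, -0.3500, 1.0500, -5.7500
Σ(xᵢ − x̄)² = 556.9600 ⇒ m₂ = 556.9600/8 = 69.62000
Σ(xᵢ − x̄)³ = 8086.2330 ⇒ m₃ = 8086.2330/8 = 1010.77912
m₂^(3/2) = 69.62000^(1.5) = 580.89953
g₁ = m₃ / m₂^(3/2) = 1010.77912 / 580.89953 ≈ 1.7400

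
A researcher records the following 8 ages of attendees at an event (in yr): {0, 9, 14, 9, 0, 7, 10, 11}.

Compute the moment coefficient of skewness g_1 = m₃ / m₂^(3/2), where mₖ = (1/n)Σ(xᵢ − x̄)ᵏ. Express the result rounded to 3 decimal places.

-0.600

x̄ = (0 + 9 + 14 + 9 + 0 + 7 + 10 + 11) / 8 = 7.5000
deviations (xᵢ − x̄): -7.5000, 1.5000, 6.5000, 1.5000, -7.5000, -0.5000, 2.5000, 3.5000
Σ(xᵢ − x̄)² = 178.0000 ⇒ m₂ = 178.0000/8 = 22.25000
Σ(xᵢ − x̄)³ = -504.0000 ⇒ m₃ = -504.0000/8 = -63.00000
m₂^(3/2) = 22.25000^(1.5) = 104.95304
g_1 = m₃ / m₂^(3/2) = -63.00000 / 104.95304 ≈ -0.600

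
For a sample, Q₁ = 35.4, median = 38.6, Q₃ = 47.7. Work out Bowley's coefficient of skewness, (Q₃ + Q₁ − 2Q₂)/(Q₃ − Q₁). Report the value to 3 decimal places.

0.480

numerator: Q₃ + Q₁ − 2Q₂ = 47.7 + 35.4 − 2×38.6 = 5.9000
denominator: Q₃ − Q₁ = 47.7 − 35.4 = 12.3000
Bowley skewness = 5.9000 / 12.3000 ≈ 0.480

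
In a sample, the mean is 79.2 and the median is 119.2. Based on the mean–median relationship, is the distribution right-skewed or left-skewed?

left-skewed

mean − median = 79.2 − 119.2 = -40.0
mean < median ⇒ the longer tail is on the left ⇒ left-skewed (negatively skewed).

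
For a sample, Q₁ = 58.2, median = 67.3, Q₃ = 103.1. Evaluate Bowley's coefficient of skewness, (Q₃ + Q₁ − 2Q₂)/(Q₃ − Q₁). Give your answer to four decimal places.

numerator: Q₃ + Q₁ − 2Q₂ = 103.1 + 58.2 − 2×67.3 = 26.7000
denominator: Q₃ − Q₁ = 103.1 − 58.2 = 44.9000
Bowley skewness = 26.7000 / 44.9000 ≈ 0.5947

0.5947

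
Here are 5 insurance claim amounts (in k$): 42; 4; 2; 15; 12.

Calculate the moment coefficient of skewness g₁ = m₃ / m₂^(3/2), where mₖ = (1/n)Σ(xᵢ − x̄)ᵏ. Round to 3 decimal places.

1.094

x̄ = (42 + 4 + 2 + 15 + 12) / 5 = 15.0000
deviations (xᵢ − x̄): 27.0000, -11.0000, -13.0000, 0.0000, -3.0000
Σ(xᵢ − x̄)² = 1028.0000 ⇒ m₂ = 1028.0000/5 = 205.60000
Σ(xᵢ − x̄)³ = 16128.0000 ⇒ m₃ = 16128.0000/5 = 3225.60000
m₂^(3/2) = 205.60000^(1.5) = 2948.04878
g₁ = m₃ / m₂^(3/2) = 3225.60000 / 2948.04878 ≈ 1.094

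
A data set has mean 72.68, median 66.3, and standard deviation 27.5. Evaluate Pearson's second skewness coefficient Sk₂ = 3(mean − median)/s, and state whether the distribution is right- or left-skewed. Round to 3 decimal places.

0.696, right-skewed

Sk₂ = 3(72.68 − 66.3) / 27.5 = 3 × 6.3800 / 27.5
    = 19.1400 / 27.5 ≈ 0.696
Sk₂ > 0 ⇒ mean > median ⇒ right-skewed (positive skew).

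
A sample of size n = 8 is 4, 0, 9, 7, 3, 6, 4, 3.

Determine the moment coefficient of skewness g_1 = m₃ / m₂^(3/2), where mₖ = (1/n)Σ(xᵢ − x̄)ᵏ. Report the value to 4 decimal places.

0.0855

x̄ = (4 + 0 + 9 + 7 + 3 + 6 + 4 + 3) / 8 = 4.5000
deviations (xᵢ − x̄): -0.5000, -4.5000, 4.5000, 2.5000, -1.5000, 1.5000, -0.5000, -1.5000
Σ(xᵢ − x̄)² = 54.0000 ⇒ m₂ = 54.0000/8 = 6.75000
Σ(xᵢ − x̄)³ = 12.0000 ⇒ m₃ = 12.0000/8 = 1.50000
m₂^(3/2) = 6.75000^(1.5) = 17.53701
g_1 = m₃ / m₂^(3/2) = 1.50000 / 17.53701 ≈ 0.0855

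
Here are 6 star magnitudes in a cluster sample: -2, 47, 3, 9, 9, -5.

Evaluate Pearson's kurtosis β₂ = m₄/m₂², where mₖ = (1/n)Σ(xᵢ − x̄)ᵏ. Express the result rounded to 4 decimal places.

x̄ = 10.1667
Σ(xᵢ − x̄)² = 1788.8333 ⇒ m₂ = 298.13889
Σ(xᵢ − x̄)⁴ = 1918086.4861 ⇒ m₄ = 319681.08102
m₂² = 88886.79707
β₂ = m₄/m₂² = 319681.08102 / 88886.79707 ≈ 3.5965

3.5965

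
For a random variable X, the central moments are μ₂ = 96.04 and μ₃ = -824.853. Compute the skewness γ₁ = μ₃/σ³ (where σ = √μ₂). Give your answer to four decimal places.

-0.8764

σ = √μ₂ = √96.04 = 9.80000
σ³ = μ₂^(3/2) = 941.19200
γ₁ = μ₃/σ³ = -824.853 / 941.19200 ≈ -0.8764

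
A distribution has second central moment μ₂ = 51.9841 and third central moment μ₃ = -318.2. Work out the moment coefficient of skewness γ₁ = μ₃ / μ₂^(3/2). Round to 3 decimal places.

σ = √μ₂ = √51.9841 = 7.21000
σ³ = μ₂^(3/2) = 374.80536
γ₁ = μ₃/σ³ = -318.2 / 374.80536 ≈ -0.849

-0.849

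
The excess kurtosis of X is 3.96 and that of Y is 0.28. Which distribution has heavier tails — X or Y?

Higher excess kurtosis ⇒ heavier tails relative to the normal distribution.
3.96 vs 0.28: the larger is 3.96, so X has heavier tails.

X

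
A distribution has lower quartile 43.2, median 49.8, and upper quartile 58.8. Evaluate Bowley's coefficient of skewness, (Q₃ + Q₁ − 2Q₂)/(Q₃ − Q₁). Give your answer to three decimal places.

0.154

numerator: Q₃ + Q₁ − 2Q₂ = 58.8 + 43.2 − 2×49.8 = 2.4000
denominator: Q₃ − Q₁ = 58.8 − 43.2 = 15.6000
Bowley skewness = 2.4000 / 15.6000 ≈ 0.154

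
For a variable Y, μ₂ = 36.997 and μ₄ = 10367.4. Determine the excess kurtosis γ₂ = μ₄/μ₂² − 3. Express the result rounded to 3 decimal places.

μ₂² = 36.997² = 1368.77801
μ₄/μ₂² = 10367.4 / 1368.77801 = 7.57420
γ₂ = 7.57420 − 3 ≈ 4.574

4.574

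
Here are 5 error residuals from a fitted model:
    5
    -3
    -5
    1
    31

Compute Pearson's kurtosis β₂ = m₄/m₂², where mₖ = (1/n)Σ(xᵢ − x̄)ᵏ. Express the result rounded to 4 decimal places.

x̄ = 5.8000
Σ(xᵢ − x̄)² = 852.8000 ⇒ m₂ = 170.56000
Σ(xᵢ − x̄)⁴ = 423408.8960 ⇒ m₄ = 84681.77920
m₂² = 29090.71360
β₂ = m₄/m₂² = 84681.77920 / 29090.71360 ≈ 2.9110

2.9110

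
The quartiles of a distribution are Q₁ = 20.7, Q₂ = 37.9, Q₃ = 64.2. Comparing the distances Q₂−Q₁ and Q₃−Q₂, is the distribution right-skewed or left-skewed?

right-skewed

Q₂ − Q₁ = 17.2;  Q₃ − Q₂ = 26.3
Q₃ − Q₂ > Q₂ − Q₁ ⇒ the upper half is more spread out ⇒ right-skewed.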